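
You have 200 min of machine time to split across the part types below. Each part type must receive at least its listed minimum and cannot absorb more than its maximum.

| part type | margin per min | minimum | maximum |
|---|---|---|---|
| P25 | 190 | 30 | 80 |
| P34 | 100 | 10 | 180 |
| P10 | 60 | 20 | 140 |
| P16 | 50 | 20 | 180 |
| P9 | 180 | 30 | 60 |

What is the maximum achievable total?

30200

Meeting every minimum uses 30+10+20+20+30 = 110 min, leaving 90.
Highest margin per min first: P25 190 > P9 180 > P34 100 > P10 60 > P16 50.
P25 takes 50 more to reach its cap of 80 ; 40 left.
Give P9 30 more to hit its cap of 60 ; 10 left.
Only 10 left; P34 takes them to reach 20.
Total = 190×80 + 100×20 + 60×20 + 50×20 + 180×60 = 30200.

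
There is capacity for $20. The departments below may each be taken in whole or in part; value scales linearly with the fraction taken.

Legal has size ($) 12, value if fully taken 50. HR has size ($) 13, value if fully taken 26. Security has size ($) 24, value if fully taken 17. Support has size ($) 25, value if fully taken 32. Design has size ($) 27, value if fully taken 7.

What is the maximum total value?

Rank by value-to-size ratio: Legal 50/12≈4.17, HR 26/13≈2, Support 32/25≈1.28, Security 17/24≈0.708, Design 7/27≈0.259.
Legal: take in full, 12 $ for value 50 — 8 left.
Fill the last 8 $ with part of HR: 8/13 of it earns 16.
Total value = 66.

66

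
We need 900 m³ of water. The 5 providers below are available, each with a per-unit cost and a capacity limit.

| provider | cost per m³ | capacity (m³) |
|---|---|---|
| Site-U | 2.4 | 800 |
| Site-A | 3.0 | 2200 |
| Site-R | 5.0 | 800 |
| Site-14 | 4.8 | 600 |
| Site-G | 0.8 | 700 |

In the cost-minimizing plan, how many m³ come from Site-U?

Use providers in increasing cost order.
Site-G (0.8): use full 700 — 200 m³ to go.
Take 200 from Site-U at 2.4 to finish.
Site-A, Site-14, Site-R: unused.

200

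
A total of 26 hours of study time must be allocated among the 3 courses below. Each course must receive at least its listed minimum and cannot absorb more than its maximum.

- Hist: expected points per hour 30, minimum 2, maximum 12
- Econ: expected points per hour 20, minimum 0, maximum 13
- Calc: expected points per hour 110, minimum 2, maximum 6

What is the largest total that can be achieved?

1180

Meeting every minimum uses 2+0+2 = 4 hours, leaving 22.
Order the courses by expected points per hour: Calc 110 > Hist 30 > Econ 20.
Give Calc 4 more to hit its cap of 6 → 18 left.
Hist: +10 to 12 (cap) → 8 left.
Econ has room for 13 more but only 8 remain, so it gets 8.
Total = 30×12 + 20×8 + 110×6 = 1180.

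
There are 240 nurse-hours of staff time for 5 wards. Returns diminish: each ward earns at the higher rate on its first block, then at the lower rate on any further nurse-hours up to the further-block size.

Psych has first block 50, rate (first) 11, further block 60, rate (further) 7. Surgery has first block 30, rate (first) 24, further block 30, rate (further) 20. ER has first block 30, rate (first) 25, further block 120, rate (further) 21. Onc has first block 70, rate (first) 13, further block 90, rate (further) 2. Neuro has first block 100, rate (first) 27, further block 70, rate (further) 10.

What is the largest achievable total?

Treat each block as its own option and order by rate: Neuro/tier1 27 > ER/tier1 25 > Surgery/tier1 24 > ER/tier2 21 > Surgery/tier2 20 > Onc/tier1 13 > Psych/tier1 11 > Neuro/tier2 10 > Psych/tier2 7 > Onc/tier2 2.
Neuro tier1 at 27: fill all 100 → 140 left.
ER tier1 at 25: fill all 30 → 110 left.
Surgery/tier1 (24): +30 → 80 left.
ER tier2 at 21: only 80 left, fill 80.
Total = 27×100 + 25×30 + 24×30 + 21×80 = 5850.

5850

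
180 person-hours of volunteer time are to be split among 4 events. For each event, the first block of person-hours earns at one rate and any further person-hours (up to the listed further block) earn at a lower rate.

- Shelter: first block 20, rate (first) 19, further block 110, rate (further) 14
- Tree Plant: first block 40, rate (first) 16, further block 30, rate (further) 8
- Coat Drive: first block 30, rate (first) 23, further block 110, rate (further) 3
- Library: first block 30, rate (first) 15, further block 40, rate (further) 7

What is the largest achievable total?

3000

Order all 8 blocks by rate: Coat Drive/T1 23 > Shelter/T1 19 > Tree Plant/T1 16 > Library/T1 15 > Shelter/T2 14 > Tree Plant/T2 8 > Library/T2 7 > Coat Drive/T2 3.
Fill Coat Drive T1 block (30 at 23) → 150 left.
Fill Shelter T1 block (20 at 19) → 130 left.
Tree Plant T1 at 16: fill all 40 → 90 left.
Library T1 at 15: fill all 30 → 60 left.
Shelter/T2: +60 of 110 at 14; pool empty.
Total = 23×30 + 19×20 + 16×40 + 15×30 + 14×60 = 3000.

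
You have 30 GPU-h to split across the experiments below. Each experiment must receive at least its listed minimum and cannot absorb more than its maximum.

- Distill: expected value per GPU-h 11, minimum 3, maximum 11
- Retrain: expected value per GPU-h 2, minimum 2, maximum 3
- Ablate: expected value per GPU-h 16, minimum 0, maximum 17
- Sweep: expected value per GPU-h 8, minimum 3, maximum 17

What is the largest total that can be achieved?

Meeting every minimum uses 3+2+0+3 = 8 GPU-h, leaving 22.
Highest expected value per GPU-h first: Ablate 16 > Distill 11 > Sweep 8 > Retrain 2.
Ablate takes 17 more to reach its cap of 17 ; 5 left.
Distill: +5 (room for 8) → 8. Pool exhausted.
Total = 11×8 + 2×2 + 16×17 + 8×3 = 388.

388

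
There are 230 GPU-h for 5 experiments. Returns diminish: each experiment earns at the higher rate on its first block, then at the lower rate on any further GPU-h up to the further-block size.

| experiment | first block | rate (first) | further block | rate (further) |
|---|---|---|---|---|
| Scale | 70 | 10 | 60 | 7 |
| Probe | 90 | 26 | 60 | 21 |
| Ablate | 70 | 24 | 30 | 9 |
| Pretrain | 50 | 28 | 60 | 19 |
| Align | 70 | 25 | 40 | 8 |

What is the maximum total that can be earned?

5970

Order all 10 blocks by rate: Pretrain/T1 28 > Probe/T1 26 > Align/T1 25 > Ablate/T1 24 > Probe/T2 21 > Pretrain/T2 19 > Scale/T1 10 > Ablate/T2 9 > Align/T2 8 > Scale/T2 7.
Fill Pretrain T1 block (50 at 28) ; 180 left.
Probe T1 at 26: fill all 90 ; 90 left.
Fill Align T1 block (70 at 25) ; 20 left.
Ablate/T1: +20 of 70 at 24; pool empty.
Total = 28×50 + 26×90 + 25×70 + 24×20 = 5970.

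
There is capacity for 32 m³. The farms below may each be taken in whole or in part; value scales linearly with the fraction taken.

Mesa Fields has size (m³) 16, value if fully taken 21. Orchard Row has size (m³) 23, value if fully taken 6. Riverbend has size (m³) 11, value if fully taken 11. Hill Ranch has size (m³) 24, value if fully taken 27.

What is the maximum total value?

39

Sort by value density: Mesa Fields 21/16≈1.31, Hill Ranch 27/24≈1.12, Riverbend 11/11≈1, Orchard Row 6/23≈0.261.
Take all of Mesa Fields (16 m³, value 21) → 16 m³ left.
Fill the last 16 m³ with part of Hill Ranch: 16/24 of it earns 18.
Total value = 39.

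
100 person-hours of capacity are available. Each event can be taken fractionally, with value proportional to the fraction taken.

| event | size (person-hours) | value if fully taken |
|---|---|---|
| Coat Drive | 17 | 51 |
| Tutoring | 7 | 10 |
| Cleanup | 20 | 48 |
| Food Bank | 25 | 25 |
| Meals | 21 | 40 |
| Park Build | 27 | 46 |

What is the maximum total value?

203

Sort by value density: Coat Drive 51/17≈3, Cleanup 48/20≈2.4, Meals 40/21≈1.9, Park Build 46/27≈1.7, Tutoring 10/7≈1.43, Food Bank 25/25≈1.
All 17 person-hours of Coat Drive fit (value 51) → 83 remain.
All 20 person-hours of Cleanup fit (value 48) → 63 remain.
All 21 person-hours of Meals fit (value 40) → 42 remain.
All 27 person-hours of Park Build fit (value 46) → 15 remain.
Tutoring: take in full, 7 person-hours for value 10 → 8 left.
8 person-hours left: a 8/25 share of Food Bank gives 25×8/25 = 8.
Total value = 203.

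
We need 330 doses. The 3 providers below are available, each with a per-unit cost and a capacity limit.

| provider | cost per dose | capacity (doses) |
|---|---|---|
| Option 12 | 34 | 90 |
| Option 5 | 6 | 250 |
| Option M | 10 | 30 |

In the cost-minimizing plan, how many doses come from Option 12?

50

Use providers in increasing cost order.
Take 250 from Option 5 at 6 → need 80 more.
Option M at 10: take all 30 doses → 50 still needed.
Take 50 from Option 12 at 34 to finish.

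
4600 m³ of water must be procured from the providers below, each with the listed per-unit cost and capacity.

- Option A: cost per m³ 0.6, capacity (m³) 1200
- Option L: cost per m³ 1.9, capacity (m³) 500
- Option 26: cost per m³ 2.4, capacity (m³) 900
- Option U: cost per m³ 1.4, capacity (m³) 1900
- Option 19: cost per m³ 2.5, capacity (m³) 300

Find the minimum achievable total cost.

Cheapest first:
Option A at 0.6: take all 1200 m³ — 3400 still needed.
Take 1900 from Option U at 1.4 — need 1500 more.
Option L at 1.9: take all 500 m³ — 1000 still needed.
Option 26 (2.4): use full 900 — 100 m³ to go.
Option 19 (2.5): take the remaining 100 — done.
Cost = 1200×0.6 + 1900×1.4 + 500×1.9 + 900×2.4 + 100×2.5 = 6740.

6740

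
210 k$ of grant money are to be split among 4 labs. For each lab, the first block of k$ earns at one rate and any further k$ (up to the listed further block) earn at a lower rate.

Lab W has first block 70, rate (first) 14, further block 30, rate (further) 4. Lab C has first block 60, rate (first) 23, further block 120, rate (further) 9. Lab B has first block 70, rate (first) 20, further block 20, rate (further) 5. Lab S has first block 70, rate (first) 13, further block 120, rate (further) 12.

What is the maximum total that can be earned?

Order all 8 blocks by rate: Lab C/tier1 23 > Lab B/tier1 20 > Lab W/tier1 14 > Lab S/tier1 13 > Lab S/tier2 12 > Lab C/tier2 9 > Lab B/tier2 5 > Lab W/tier2 4.
Lab C tier1 at 23: fill all 60 — 150 left.
Lab B tier1 at 20: fill all 70 — 80 left.
Lab W/tier1 (14): +70 — 10 left.
Lab S/tier1: +10 of 70 at 13; pool empty.
Total = 23×60 + 20×70 + 14×70 + 13×10 = 3890.

3890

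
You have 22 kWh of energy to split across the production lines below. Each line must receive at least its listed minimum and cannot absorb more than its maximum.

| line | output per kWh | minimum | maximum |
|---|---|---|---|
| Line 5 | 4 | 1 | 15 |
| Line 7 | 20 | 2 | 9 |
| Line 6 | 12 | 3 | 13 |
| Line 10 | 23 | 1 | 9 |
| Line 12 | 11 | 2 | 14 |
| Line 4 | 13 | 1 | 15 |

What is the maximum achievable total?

402

Meeting every minimum uses 1+2+3+1+2+1 = 10 kWh, leaving 12.
Highest output per kWh first: Line 10 23 > Line 7 20 > Line 4 13 > Line 6 12 > Line 12 11 > Line 5 4.
Line 10: +8 to 9 (cap) → 4 left.
Only 4 left; Line 7 takes them to reach 6.
Total = 4×1 + 20×6 + 12×3 + 23×9 + 11×2 + 13×1 = 402.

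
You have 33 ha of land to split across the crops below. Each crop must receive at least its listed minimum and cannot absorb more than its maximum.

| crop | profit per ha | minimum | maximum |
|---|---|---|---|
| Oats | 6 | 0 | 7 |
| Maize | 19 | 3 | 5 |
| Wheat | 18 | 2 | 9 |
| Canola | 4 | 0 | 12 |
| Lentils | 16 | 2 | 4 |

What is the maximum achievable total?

Meeting every minimum uses 0+3+2+0+2 = 7 ha, leaving 26.
Order the crops by profit per ha: Maize 19 > Wheat 18 > Lentils 16 > Oats 6 > Canola 4.
Maize: +2 to 5 (cap) → 24 left.
Give Wheat 7 more to hit its cap of 9 → 17 left.
Give Lentils 2 more to hit its cap of 4 → 15 left.
Oats: +7 to 7 (cap) → 8 left.
Canola: +8 (room for 12) → 8. Pool exhausted.
Total = 6×7 + 19×5 + 18×9 + 4×8 + 16×4 = 395.

395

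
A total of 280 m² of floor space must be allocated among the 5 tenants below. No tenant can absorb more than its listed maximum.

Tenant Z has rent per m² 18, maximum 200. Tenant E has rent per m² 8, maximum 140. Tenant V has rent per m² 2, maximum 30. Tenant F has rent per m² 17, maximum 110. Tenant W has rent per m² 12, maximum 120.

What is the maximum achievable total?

Order the tenants by rent per m²: Tenant Z 18 > Tenant F 17 > Tenant W 12 > Tenant E 8 > Tenant V 2.
Tenant Z takes 200 to reach its cap of 200 → 80 left.
Tenant F has room for 110 but only 80 remain, so it gets 80.
Total = 18×200 + 17×80 = 4960.

4960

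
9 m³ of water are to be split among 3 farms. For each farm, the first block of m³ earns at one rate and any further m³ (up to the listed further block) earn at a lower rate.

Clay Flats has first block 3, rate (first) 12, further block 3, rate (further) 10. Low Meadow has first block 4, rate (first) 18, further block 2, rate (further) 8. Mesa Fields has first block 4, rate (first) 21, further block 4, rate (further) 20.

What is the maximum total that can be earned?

182

Treat each block as its own option and order by rate: Mesa Fields/first 21 > Mesa Fields/second 20 > Low Meadow/first 18 > Clay Flats/first 12 > Clay Flats/second 10 > Low Meadow/second 8.
Fill Mesa Fields first block (4 at 21) → 5 left.
Fill Mesa Fields second block (4 at 20) → 1 left.
Low Meadow first at 18: only 1 left, fill 1.
Total = 21×4 + 20×4 + 18×1 = 182.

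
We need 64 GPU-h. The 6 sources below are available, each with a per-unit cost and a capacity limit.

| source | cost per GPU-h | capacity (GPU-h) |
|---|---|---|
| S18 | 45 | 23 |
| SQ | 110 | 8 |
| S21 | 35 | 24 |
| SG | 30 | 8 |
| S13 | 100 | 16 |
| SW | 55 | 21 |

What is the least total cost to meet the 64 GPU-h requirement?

Use sources in increasing cost order.
Take 8 from SG at 30 → need 56 more.
S21 (35): use full 24 → 32 GPU-h to go.
S18 at 45: take all 23 GPU-h → 9 still needed.
Take 9 from SW at 55 to finish.
S13, SQ: unused.
Cost = 8×30 + 24×35 + 23×45 + 9×55 = 2610.

2610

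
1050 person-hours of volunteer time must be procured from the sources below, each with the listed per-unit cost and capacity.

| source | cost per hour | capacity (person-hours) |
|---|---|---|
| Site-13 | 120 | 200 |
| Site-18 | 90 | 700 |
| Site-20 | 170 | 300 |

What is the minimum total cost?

112500

Cheapest first:
Site-18 at 90: take all 700 person-hours ; 350 still needed.
Site-13 (120): use full 200 ; 150 person-hours to go.
Take 150 from Site-20 at 170 to finish.
Cost = 700×90 + 200×120 + 150×170 = 112500.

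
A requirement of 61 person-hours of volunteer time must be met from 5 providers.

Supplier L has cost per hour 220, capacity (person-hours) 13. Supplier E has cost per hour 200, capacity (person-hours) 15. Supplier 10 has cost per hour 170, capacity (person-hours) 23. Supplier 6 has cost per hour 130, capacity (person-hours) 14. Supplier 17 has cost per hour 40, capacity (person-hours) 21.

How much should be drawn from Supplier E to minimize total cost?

3

Use providers in increasing cost order.
Supplier 17 (40): use full 21 ; 40 person-hours to go.
Take 14 from Supplier 6 at 130 ; need 26 more.
Take 23 from Supplier 10 at 170 ; need 3 more.
Supplier E at 200: take 3 of its 15 ; requirement met.
Supplier L: unused.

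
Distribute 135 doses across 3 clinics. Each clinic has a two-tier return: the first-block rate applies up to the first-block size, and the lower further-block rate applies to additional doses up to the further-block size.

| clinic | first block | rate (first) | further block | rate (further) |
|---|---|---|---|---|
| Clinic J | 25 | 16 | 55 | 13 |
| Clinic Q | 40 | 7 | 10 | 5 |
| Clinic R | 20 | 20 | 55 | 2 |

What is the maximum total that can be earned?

1760

Rank every tier by rate: Clinic R/tier1 20 > Clinic J/tier1 16 > Clinic J/tier2 13 > Clinic Q/tier1 7 > Clinic Q/tier2 5 > Clinic R/tier2 2.
Clinic R/tier1 (20): +20 → 115 left.
Clinic J tier1 at 16: fill all 25 → 90 left.
Fill Clinic J tier2 block (55 at 13) → 35 left.
35 remain; put them into Clinic Q tier1 at 7.
Total = 20×20 + 16×25 + 13×55 + 7×35 = 1760.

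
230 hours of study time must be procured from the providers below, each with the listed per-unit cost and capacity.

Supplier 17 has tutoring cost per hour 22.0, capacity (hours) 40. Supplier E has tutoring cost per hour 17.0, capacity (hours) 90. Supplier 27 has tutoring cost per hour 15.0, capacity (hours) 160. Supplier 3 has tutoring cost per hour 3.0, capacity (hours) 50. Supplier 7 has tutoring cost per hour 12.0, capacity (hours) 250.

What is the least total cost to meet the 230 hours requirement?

2310

Fill from the cheapest provider first.
Supplier 3 (3.0): use full 50 — 180 hours to go.
Supplier 7 at 12.0: take 180 of its 250 — requirement met.
Supplier 27, Supplier E, Supplier 17: unused.
Cost = 50×3.0 + 180×12.0 = 2310.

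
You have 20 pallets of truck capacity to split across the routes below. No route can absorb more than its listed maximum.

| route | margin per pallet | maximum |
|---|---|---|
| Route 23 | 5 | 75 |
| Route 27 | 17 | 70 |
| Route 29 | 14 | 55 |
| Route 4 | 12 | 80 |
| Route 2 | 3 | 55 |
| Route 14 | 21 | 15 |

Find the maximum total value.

400

Rank by margin per pallet: Route 14 21 > Route 27 17 > Route 29 14 > Route 4 12 > Route 23 5 > Route 2 3.
Route 14: +15 to 15 (cap) ; 5 left.
Only 5 left; Route 27 takes them to reach 5.
Total = 17×5 + 21×15 = 400.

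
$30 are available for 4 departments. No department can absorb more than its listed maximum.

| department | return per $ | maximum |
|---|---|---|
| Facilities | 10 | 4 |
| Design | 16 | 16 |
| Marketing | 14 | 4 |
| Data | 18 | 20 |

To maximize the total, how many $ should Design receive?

Order the departments by return per $: Data 18 > Design 16 > Marketing 14 > Facilities 10.
Data takes 20 to reach its cap of 20 — 10 left.
Only 10 left; Design takes them to reach 10.

10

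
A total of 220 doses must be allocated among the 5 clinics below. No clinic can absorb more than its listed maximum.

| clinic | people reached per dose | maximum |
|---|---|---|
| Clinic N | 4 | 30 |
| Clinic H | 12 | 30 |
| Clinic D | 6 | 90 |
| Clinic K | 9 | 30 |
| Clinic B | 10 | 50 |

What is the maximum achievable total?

1750

Order the clinics by people reached per dose: Clinic H 12 > Clinic B 10 > Clinic K 9 > Clinic D 6 > Clinic N 4.
Clinic H takes 30 to reach its cap of 30 ; 190 left.
Clinic B: +50 to 50 (cap) ; 140 left.
Give Clinic K 30 to hit its cap of 30 ; 110 left.
Clinic D: +90 to 90 (cap) ; 20 left.
Only 20 left; Clinic N takes them to reach 20.
Total = 4×20 + 12×30 + 6×90 + 9×30 + 10×50 = 1750.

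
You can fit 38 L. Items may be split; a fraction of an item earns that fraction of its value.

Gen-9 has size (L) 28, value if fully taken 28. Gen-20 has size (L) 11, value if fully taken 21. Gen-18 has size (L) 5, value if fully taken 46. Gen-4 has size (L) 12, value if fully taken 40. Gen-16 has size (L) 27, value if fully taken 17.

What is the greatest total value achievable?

Best value per unit of size first: Gen-18 46/5≈9.2, Gen-4 40/12≈3.33, Gen-20 21/11≈1.91, Gen-9 28/28≈1, Gen-16 17/27≈0.63.
Take all of Gen-18 (5 L, value 46) ; 33 L left.
Take all of Gen-4 (12 L, value 40) ; 21 L left.
Gen-20: take in full, 11 L for value 21 ; 10 left.
10 L left: a 10/28 share of Gen-9 gives 28×10/28 = 10.
Total value = 117.

117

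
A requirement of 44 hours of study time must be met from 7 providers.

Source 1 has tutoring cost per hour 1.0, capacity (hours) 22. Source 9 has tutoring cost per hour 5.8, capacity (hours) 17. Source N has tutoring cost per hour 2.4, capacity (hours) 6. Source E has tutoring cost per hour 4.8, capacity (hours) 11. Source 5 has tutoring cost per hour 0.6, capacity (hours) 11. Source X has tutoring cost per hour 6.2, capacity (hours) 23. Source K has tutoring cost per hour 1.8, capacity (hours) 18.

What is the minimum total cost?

Use providers in increasing cost order.
Source 5 at 0.6: take all 11 hours — 33 still needed.
Source 1 at 1.0: take all 22 hours — 11 still needed.
Source K at 1.8: take 11 of its 18 — requirement met.
Source N, Source E, Source 9, Source X: unused.
Cost = 11×0.6 + 22×1.0 + 11×1.8 = 48.4.

48.4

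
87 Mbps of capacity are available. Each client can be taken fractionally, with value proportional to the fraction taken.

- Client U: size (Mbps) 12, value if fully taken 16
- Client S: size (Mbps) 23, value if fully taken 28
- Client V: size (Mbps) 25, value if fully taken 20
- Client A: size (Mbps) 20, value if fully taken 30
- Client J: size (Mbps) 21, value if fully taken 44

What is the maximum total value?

126.8

Rank by value-to-size ratio: Client J 44/21≈2.1, Client A 30/20≈1.5, Client U 16/12≈1.33, Client S 28/23≈1.22, Client V 20/25≈0.8.
Take all of Client J (21 Mbps, value 44) — 66 Mbps left.
Client A: take in full, 20 Mbps for value 30 — 46 left.
Take all of Client U (12 Mbps, value 16) — 34 Mbps left.
Take all of Client S (23 Mbps, value 28) — 11 Mbps left.
Fill the last 11 Mbps with part of Client V: 11/25 of it earns 8.8.
Total value = 126.8.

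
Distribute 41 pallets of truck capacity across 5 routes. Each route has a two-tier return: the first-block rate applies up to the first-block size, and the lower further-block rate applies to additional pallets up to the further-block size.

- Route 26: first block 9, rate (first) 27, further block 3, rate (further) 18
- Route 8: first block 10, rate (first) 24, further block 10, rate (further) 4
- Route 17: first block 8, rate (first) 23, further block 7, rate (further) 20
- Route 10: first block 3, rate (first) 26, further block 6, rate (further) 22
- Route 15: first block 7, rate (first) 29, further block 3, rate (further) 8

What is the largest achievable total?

1036

Treat each block as its own option and order by rate: Route 15/T1 29 > Route 26/T1 27 > Route 10/T1 26 > Route 8/T1 24 > Route 17/T1 23 > Route 10/T2 22 > Route 17/T2 20 > Route 26/T2 18 > Route 15/T2 8 > Route 8/T2 4.
Fill Route 15 T1 block (7 at 29) — 34 left.
Route 26/T1 (27): +9 — 25 left.
Route 10 T1 at 26: fill all 3 — 22 left.
Route 8 T1 at 24: fill all 10 — 12 left.
Route 17/T1 (23): +8 — 4 left.
Route 10/T2: +4 of 6 at 22; pool empty.
Total = 29×7 + 27×9 + 26×3 + 24×10 + 23×8 + 22×4 = 1036.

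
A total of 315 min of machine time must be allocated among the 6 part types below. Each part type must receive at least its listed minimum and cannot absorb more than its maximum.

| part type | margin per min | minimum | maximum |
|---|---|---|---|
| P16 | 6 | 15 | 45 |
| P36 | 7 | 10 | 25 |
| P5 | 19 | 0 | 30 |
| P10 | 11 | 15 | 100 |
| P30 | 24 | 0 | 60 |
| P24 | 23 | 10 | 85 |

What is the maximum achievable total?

Meeting every minimum uses 15+10+0+15+0+10 = 50 min, leaving 265.
Rank by margin per min: P30 24 > P24 23 > P5 19 > P10 11 > P36 7 > P16 6.
P30: +60 to 60 (cap) → 205 left.
P24: +75 to 85 (cap) → 130 left.
Give P5 30 more to hit its cap of 30 → 100 left.
P10: +85 to 100 (cap) → 15 left.
P36 takes 15 more to reach its cap of 25 → 0 left.
Total = 6×15 + 7×25 + 19×30 + 11×100 + 24×60 + 23×85 = 5330.

5330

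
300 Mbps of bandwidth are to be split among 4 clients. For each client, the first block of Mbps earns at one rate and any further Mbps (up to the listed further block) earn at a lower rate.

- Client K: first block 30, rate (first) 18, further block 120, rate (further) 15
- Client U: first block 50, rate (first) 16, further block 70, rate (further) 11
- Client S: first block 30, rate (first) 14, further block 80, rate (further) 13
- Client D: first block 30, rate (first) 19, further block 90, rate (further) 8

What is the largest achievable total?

Treat each block as its own option and order by rate: Client D/T1 19 > Client K/T1 18 > Client U/T1 16 > Client K/T2 15 > Client S/T1 14 > Client S/T2 13 > Client U/T2 11 > Client D/T2 8.
Client D T1 at 19: fill all 30 ; 270 left.
Fill Client K T1 block (30 at 18) ; 240 left.
Client U T1 at 16: fill all 50 ; 190 left.
Client K/T2 (15): +120 ; 70 left.
Client S/T1 (14): +30 ; 40 left.
Client S T2 at 13: only 40 left, fill 40.
Total = 19×30 + 18×30 + 16×50 + 15×120 + 14×30 + 13×40 = 4650.

4650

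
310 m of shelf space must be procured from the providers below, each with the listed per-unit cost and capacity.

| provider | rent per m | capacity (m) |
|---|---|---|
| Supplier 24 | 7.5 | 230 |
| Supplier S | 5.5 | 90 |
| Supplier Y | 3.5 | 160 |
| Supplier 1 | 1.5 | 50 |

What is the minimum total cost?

1205

Fill from the cheapest provider first.
Take 50 from Supplier 1 at 1.5 — need 260 more.
Take 160 from Supplier Y at 3.5 — need 100 more.
Take 90 from Supplier S at 5.5 — need 10 more.
Take 10 from Supplier 24 at 7.5 to finish.
Cost = 50×1.5 + 160×3.5 + 90×5.5 + 10×7.5 = 1205.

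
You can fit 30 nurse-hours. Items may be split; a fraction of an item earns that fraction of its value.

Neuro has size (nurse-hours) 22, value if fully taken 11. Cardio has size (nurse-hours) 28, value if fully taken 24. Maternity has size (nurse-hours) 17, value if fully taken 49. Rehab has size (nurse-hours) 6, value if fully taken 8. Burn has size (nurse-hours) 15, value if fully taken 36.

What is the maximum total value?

80.2

Sort by value density: Maternity 49/17≈2.88, Burn 36/15≈2.4, Rehab 8/6≈1.33, Cardio 24/28≈0.857, Neuro 11/22≈0.5.
Take all of Maternity (17 nurse-hours, value 49) → 13 nurse-hours left.
Only 13 nurse-hours remain; take 13/15 of Burn for value 36×13/15 = 31.2.
Total value = 80.2.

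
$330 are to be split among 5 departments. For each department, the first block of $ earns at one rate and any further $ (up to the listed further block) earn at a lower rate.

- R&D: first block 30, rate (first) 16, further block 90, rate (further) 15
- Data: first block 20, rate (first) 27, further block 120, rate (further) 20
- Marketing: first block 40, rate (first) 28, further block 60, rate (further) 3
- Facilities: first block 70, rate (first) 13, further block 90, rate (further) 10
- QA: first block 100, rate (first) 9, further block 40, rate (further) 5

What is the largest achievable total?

6280

Rank every tier by rate: Marketing/T1 28 > Data/T1 27 > Data/T2 20 > R&D/T1 16 > R&D/T2 15 > Facilities/T1 13 > Facilities/T2 10 > QA/T1 9 > QA/T2 5 > Marketing/T2 3.
Fill Marketing T1 block (40 at 28) ; 290 left.
Data/T1 (27): +20 ; 270 left.
Fill Data T2 block (120 at 20) ; 150 left.
R&D/T1 (16): +30 ; 120 left.
Fill R&D T2 block (90 at 15) ; 30 left.
Facilities/T1: +30 of 70 at 13; pool empty.
Total = 28×40 + 27×20 + 20×120 + 16×30 + 15×90 + 13×30 = 6280.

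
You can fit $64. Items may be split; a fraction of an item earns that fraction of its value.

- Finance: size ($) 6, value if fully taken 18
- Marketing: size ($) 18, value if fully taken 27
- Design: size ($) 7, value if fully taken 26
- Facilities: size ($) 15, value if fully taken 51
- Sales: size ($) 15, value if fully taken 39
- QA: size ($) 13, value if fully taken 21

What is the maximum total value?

Sort by value density: Design 26/7≈3.71, Facilities 51/15≈3.4, Finance 18/6≈3, Sales 39/15≈2.6, QA 21/13≈1.62, Marketing 27/18≈1.5.
Take all of Design (7 $, value 26) — 57 $ left.
All 15 $ of Facilities fit (value 51) — 42 remain.
All 6 $ of Finance fit (value 18) — 36 remain.
Sales: take in full, 15 $ for value 39 — 21 left.
QA: take in full, 13 $ for value 21 — 8 left.
8 $ left: a 8/18 share of Marketing gives 27×8/18 = 12.
Total value = 167.

167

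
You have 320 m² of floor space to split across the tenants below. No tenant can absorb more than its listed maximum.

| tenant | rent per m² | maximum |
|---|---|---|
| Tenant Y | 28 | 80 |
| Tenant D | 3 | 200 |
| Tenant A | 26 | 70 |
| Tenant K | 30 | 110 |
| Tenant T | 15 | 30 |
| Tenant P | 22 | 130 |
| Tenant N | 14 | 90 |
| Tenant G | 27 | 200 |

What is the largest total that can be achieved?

Highest rent per m² first: Tenant K 30 > Tenant Y 28 > Tenant G 27 > Tenant A 26 > Tenant P 22 > Tenant T 15 > Tenant N 14 > Tenant D 3.
Give Tenant K 110 to hit its cap of 110 — 210 left.
Tenant Y: +80 to 80 (cap) — 130 left.
Only 130 left; Tenant G takes them to reach 130.
Total = 28×80 + 30×110 + 27×130 = 9050.

9050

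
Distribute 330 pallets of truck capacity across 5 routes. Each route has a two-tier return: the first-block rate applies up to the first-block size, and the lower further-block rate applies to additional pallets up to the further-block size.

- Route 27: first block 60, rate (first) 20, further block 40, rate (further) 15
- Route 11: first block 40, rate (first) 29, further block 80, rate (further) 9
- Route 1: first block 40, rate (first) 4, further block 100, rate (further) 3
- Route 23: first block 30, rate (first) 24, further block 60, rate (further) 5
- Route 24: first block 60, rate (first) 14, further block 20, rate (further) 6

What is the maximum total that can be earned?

Treat each block as its own option and order by rate: Route 11/T1 29 > Route 23/T1 24 > Route 27/T1 20 > Route 27/T2 15 > Route 24/T1 14 > Route 11/T2 9 > Route 24/T2 6 > Route 23/T2 5 > Route 1/T1 4 > Route 1/T2 3.
Route 11 T1 at 29: fill all 40 ; 290 left.
Route 23/T1 (24): +30 ; 260 left.
Route 27/T1 (20): +60 ; 200 left.
Fill Route 27 T2 block (40 at 15) ; 160 left.
Fill Route 24 T1 block (60 at 14) ; 100 left.
Fill Route 11 T2 block (80 at 9) ; 20 left.
Route 24 T2 at 6: fill all 20 ; 0 left.
Total = 29×40 + 24×30 + 20×60 + 15×40 + 14×60 + 9×80 + 6×20 = 5360.

5360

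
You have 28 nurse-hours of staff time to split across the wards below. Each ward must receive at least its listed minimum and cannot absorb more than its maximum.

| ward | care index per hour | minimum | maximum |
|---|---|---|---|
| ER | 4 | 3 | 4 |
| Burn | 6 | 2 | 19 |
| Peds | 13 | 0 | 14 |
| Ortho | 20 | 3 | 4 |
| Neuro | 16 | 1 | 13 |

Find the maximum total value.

Meeting every minimum uses 3+2+0+3+1 = 9 nurse-hours, leaving 19.
Order the wards by care index per hour: Ortho 20 > Neuro 16 > Peds 13 > Burn 6 > ER 4.
Ortho takes 1 more to reach its cap of 4 → 18 left.
Give Neuro 12 more to hit its cap of 13 → 6 left.
Peds has room for 14 more but only 6 remain, so it gets 6.
Total = 4×3 + 6×2 + 13×6 + 20×4 + 16×13 = 390.

390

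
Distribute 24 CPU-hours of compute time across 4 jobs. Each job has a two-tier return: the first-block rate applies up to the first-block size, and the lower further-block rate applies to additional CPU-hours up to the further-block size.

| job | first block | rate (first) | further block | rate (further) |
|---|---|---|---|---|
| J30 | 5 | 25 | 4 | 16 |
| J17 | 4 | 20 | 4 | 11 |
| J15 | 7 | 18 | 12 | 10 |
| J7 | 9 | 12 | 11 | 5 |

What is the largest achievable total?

443

Treat each block as its own option and order by rate: J30/first 25 > J17/first 20 > J15/first 18 > J30/second 16 > J7/first 12 > J17/second 11 > J15/second 10 > J7/second 5.
J30/first (25): +5 → 19 left.
Fill J17 first block (4 at 20) → 15 left.
J15 first at 18: fill all 7 → 8 left.
J30 second at 16: fill all 4 → 4 left.
4 remain; put them into J7 first at 12.
Total = 25×5 + 20×4 + 18×7 + 16×4 + 12×4 = 443.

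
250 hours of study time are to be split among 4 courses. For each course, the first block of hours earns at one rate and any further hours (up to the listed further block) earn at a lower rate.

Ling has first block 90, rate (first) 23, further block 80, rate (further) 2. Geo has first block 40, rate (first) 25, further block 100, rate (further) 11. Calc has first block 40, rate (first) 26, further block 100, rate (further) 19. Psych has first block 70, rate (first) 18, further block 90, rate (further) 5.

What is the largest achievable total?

Rank every tier by rate: Calc/first 26 > Geo/first 25 > Ling/first 23 > Calc/second 19 > Psych/first 18 > Geo/second 11 > Psych/second 5 > Ling/second 2.
Calc first at 26: fill all 40 → 210 left.
Geo first at 25: fill all 40 → 170 left.
Fill Ling first block (90 at 23) → 80 left.
Calc/second: +80 of 100 at 19; pool empty.
Total = 26×40 + 25×40 + 23×90 + 19×80 = 5630.

5630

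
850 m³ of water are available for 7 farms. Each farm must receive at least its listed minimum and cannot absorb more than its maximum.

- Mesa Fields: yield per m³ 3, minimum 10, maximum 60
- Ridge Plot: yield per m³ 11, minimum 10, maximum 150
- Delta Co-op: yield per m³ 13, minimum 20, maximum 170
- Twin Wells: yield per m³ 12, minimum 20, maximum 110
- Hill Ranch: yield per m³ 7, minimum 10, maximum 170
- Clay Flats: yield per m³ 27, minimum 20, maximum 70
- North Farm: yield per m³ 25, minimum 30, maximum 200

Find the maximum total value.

13080

Meeting every minimum uses 10+10+20+20+10+20+30 = 120 m³, leaving 730.
Highest yield per m³ first: Clay Flats 27 > North Farm 25 > Delta Co-op 13 > Twin Wells 12 > Ridge Plot 11 > Hill Ranch 7 > Mesa Fields 3.
Clay Flats: +50 to 70 (cap) → 680 left.
North Farm: +170 to 200 (cap) → 510 left.
Delta Co-op: +150 to 170 (cap) → 360 left.
Twin Wells: +90 to 110 (cap) → 270 left.
Give Ridge Plot 140 more to hit its cap of 150 → 130 left.
Only 130 left; Hill Ranch takes them to reach 140.
Total = 3×10 + 11×150 + 13×170 + 12×110 + 7×140 + 27×70 + 25×200 = 13080.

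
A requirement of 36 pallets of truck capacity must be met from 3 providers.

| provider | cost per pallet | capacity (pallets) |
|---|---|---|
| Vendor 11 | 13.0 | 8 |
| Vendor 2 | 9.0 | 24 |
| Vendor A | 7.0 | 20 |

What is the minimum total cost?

284

Use providers in increasing cost order.
Take 20 from Vendor A at 7.0 ; need 16 more.
Vendor 2 at 9.0: take 16 of its 24 ; requirement met.
Vendor 11: unused.
Cost = 20×7.0 + 16×9.0 = 284.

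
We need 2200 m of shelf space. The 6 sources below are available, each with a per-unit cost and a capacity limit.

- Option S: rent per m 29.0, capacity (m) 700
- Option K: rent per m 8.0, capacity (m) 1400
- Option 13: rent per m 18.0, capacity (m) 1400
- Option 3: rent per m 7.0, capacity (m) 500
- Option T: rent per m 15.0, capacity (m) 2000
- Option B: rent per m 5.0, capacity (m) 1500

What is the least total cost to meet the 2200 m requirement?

Cheapest first:
Take 1500 from Option B at 5.0 → need 700 more.
Take 500 from Option 3 at 7.0 → need 200 more.
Option K at 8.0: take 200 of its 1400 → requirement met.
Option T, Option 13, Option S: unused.
Cost = 1500×5.0 + 500×7.0 + 200×8.0 = 12600.

12600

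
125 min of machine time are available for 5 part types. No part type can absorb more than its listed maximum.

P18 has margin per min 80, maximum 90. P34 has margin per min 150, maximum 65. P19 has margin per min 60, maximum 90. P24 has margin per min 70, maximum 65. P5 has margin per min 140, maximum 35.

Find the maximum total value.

16650

Rank by margin per min: P34 150 > P5 140 > P18 80 > P24 70 > P19 60.
P34 takes 65 to reach its cap of 65 → 60 left.
Give P5 35 to hit its cap of 35 → 25 left.
P18: +25 (room for 90) → 25. Pool exhausted.
Total = 80×25 + 150×65 + 140×35 = 16650.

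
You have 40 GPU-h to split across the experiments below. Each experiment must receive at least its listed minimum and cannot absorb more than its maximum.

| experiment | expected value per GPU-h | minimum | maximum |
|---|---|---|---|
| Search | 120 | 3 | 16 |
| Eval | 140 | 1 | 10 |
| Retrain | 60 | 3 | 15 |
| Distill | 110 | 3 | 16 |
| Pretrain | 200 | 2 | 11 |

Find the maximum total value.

5670

Meeting every minimum uses 3+1+3+3+2 = 12 GPU-h, leaving 28.
Rank by expected value per GPU-h: Pretrain 200 > Eval 140 > Search 120 > Distill 110 > Retrain 60.
Pretrain: +9 to 11 (cap) — 19 left.
Eval: +9 to 10 (cap) — 10 left.
Search has room for 13 more but only 10 remain, so it gets 13.
Total = 120×13 + 140×10 + 60×3 + 110×3 + 200×11 = 5670.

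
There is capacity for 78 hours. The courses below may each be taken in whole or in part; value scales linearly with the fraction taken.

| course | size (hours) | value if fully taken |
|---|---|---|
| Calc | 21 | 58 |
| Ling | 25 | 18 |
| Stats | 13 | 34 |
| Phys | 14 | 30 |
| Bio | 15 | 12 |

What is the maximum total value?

Rank by value-to-size ratio: Calc 58/21≈2.76, Stats 34/13≈2.62, Phys 30/14≈2.14, Bio 12/15≈0.8, Ling 18/25≈0.72.
Calc: take in full, 21 hours for value 58 ; 57 left.
Stats: take in full, 13 hours for value 34 ; 44 left.
All 14 hours of Phys fit (value 30) ; 30 remain.
Bio: take in full, 15 hours for value 12 ; 15 left.
15 hours left: a 15/25 share of Ling gives 18×15/25 = 10.8.
Total value = 144.8.

144.8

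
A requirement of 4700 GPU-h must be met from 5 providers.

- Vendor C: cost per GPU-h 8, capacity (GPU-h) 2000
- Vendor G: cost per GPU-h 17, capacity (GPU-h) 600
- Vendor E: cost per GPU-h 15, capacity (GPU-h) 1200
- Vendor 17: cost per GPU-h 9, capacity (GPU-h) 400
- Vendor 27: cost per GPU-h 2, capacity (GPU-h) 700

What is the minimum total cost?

45800

Cheapest first:
Take 700 from Vendor 27 at 2 — need 4000 more.
Vendor C (8): use full 2000 — 2000 GPU-h to go.
Take 400 from Vendor 17 at 9 — need 1600 more.
Vendor E at 15: take all 1200 GPU-h — 400 still needed.
Take 400 from Vendor G at 17 to finish.
Cost = 700×2 + 2000×8 + 400×9 + 1200×15 + 400×17 = 45800.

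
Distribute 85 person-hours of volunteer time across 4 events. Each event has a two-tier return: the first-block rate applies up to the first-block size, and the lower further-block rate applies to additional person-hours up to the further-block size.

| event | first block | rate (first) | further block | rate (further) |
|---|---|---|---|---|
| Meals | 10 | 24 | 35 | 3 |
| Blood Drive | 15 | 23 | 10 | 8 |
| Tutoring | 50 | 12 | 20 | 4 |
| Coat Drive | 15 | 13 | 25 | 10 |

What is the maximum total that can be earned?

Order all 8 blocks by rate: Meals/T1 24 > Blood Drive/T1 23 > Coat Drive/T1 13 > Tutoring/T1 12 > Coat Drive/T2 10 > Blood Drive/T2 8 > Tutoring/T2 4 > Meals/T2 3.
Meals/T1 (24): +10 ; 75 left.
Blood Drive T1 at 23: fill all 15 ; 60 left.
Coat Drive T1 at 13: fill all 15 ; 45 left.
45 remain; put them into Tutoring T1 at 12.
Total = 24×10 + 23×15 + 13×15 + 12×45 = 1320.

1320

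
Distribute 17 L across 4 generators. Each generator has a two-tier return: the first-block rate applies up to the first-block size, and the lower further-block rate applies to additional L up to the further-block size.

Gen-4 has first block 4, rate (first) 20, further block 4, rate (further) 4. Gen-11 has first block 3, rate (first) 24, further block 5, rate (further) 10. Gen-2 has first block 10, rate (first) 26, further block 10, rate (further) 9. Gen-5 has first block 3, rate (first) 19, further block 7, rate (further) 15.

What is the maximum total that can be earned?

412

Rank every tier by rate: Gen-2/tier1 26 > Gen-11/tier1 24 > Gen-4/tier1 20 > Gen-5/tier1 19 > Gen-5/tier2 15 > Gen-11/tier2 10 > Gen-2/tier2 9 > Gen-4/tier2 4.
Fill Gen-2 tier1 block (10 at 26) — 7 left.
Gen-11/tier1 (24): +3 — 4 left.
Fill Gen-4 tier1 block (4 at 20) — 0 left.
Total = 26×10 + 24×3 + 20×4 = 412.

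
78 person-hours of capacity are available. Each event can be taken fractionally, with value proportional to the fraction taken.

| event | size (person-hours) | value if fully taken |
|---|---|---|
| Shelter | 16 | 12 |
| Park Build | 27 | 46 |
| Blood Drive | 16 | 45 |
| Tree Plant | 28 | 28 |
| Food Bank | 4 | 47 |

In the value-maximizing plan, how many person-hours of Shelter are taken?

3

Sort by value density: Food Bank 47/4≈11.8, Blood Drive 45/16≈2.81, Park Build 46/27≈1.7, Tree Plant 28/28≈1, Shelter 12/16≈0.75.
Food Bank: take in full, 4 person-hours for value 47 — 74 left.
Take all of Blood Drive (16 person-hours, value 45) — 58 person-hours left.
Park Build: take in full, 27 person-hours for value 46 — 31 left.
All 28 person-hours of Tree Plant fit (value 28) — 3 remain.
Only 3 person-hours remain; take 3/16 of Shelter for value 12×3/16 = 2.25.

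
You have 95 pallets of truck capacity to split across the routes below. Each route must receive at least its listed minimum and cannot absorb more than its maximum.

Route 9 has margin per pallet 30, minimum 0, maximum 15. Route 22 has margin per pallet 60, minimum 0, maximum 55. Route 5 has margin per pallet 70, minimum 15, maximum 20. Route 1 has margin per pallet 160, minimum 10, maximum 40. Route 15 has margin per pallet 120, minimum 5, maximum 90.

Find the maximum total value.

12250

Meeting every minimum uses 0+0+15+10+5 = 30 pallets, leaving 65.
Highest margin per pallet first: Route 1 160 > Route 15 120 > Route 5 70 > Route 22 60 > Route 9 30.
Route 1: +30 to 40 (cap) — 35 left.
Only 35 left; Route 15 takes them to reach 40.
Total = 70×15 + 160×40 + 120×40 = 12250.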